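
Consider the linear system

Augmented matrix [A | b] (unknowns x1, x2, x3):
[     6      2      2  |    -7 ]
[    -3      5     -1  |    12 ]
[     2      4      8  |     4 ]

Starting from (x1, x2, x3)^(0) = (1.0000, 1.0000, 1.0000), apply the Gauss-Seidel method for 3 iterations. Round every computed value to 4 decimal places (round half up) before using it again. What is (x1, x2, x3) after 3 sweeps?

Iteration 1:
  x1 = (-7 - (2)·1.0000 - (2)·1.0000) / (6) = -1.8333
  x2 = (12 - (-3)·-1.8333 - (-1)·1.0000) / (5) = 1.5000
  x3 = (4 - (2)·-1.8333 - (4)·1.5000) / (8) = 0.2083
Iteration 2:
  x1 = (-7 - (2)·1.5000 - (2)·0.2083) / (6) = -1.7361
  x2 = (12 - (-3)·-1.7361 - (-1)·0.2083) / (5) = 1.4000
  x3 = (4 - (2)·-1.7361 - (4)·1.4000) / (8) = 0.2340
Iteration 3:
  x1 = (-7 - (2)·1.4000 - (2)·0.2340) / (6) = -1.7113
  x2 = (12 - (-3)·-1.7113 - (-1)·0.2340) / (5) = 1.4200
  x3 = (4 - (2)·-1.7113 - (4)·1.4200) / (8) = 0.2178

(-1.7113, 1.4200, 0.2178)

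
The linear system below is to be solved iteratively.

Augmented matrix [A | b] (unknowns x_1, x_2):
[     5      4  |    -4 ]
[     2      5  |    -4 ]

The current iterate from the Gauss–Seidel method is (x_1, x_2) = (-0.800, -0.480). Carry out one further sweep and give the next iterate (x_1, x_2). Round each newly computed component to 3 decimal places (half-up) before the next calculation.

One sweep:
  x_1 = (-4 - (4)·-0.480) / (5) = -0.416
  x_2 = (-4 - (2)·-0.416) / (5) = -0.634

(-0.416, -0.634)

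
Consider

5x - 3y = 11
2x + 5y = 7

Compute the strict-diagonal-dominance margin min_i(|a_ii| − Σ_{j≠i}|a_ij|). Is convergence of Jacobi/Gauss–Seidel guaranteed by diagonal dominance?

2

row 1: |5| − (3) = 2
row 2: |5| − (2) = 3
minimum over rows = 2 → strictly diagonally dominant (convergence guaranteed)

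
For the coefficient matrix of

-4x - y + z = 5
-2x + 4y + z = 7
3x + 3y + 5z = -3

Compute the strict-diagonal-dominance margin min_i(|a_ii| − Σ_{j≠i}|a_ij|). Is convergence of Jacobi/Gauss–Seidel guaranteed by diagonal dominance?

-1

row 1: |-4| − (1+1) = 2
row 2: |4| − (2+1) = 1
row 3: |5| − (3+3) = -1
minimum over rows = -1 → not strictly diagonally dominant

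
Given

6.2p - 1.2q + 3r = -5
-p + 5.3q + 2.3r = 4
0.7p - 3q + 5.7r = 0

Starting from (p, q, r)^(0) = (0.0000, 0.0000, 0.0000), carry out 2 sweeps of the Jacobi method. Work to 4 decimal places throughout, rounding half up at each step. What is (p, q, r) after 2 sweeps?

(-0.6604, 0.6025, 0.4963)

Iteration 1:
  p = (-5 - (-1.2)·0.0000 - (3)·0.0000) / (6.2) = -0.8065
  q = (4 - (-1)·0.0000 - (2.3)·0.0000) / (5.3) = 0.7547
  r = (0 - (0.7)·0.0000 - (-3)·0.0000) / (5.7) = 0.0000
Iteration 2:
  p = (-5 - (-1.2)·0.7547 - (3)·0.0000) / (6.2) = -0.6604
  q = (4 - (-1)·-0.8065 - (2.3)·0.0000) / (5.3) = 0.6025
  r = (0 - (0.7)·-0.8065 - (-3)·0.7547) / (5.7) = 0.4963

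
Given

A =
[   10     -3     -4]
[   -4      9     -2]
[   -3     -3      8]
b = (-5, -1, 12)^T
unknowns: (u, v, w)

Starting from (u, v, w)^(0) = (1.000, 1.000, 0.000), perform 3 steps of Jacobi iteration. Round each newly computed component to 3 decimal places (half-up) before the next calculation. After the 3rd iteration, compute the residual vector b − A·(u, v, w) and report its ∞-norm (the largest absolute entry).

1.468

Iteration 1:
  u = (-5 - (-3)·1.000 - (-4)·0.000) / (10) = -0.200
  v = (-1 - (-4)·1.000 - (-2)·0.000) / (9) = 0.333
  w = (12 - (-3)·1.000 - (-3)·1.000) / (8) = 2.250
Iteration 2:
  u = (-5 - (-3)·0.333 - (-4)·2.250) / (10) = 0.500
  v = (-1 - (-4)·-0.200 - (-2)·2.250) / (9) = 0.300
  w = (12 - (-3)·-0.200 - (-3)·0.333) / (8) = 1.550
Iteration 3:
  u = (-5 - (-3)·0.300 - (-4)·1.550) / (10) = 0.210
  v = (-1 - (-4)·0.500 - (-2)·1.550) / (9) = 0.456
  w = (12 - (-3)·0.500 - (-3)·0.300) / (8) = 1.800
Residual b − A·x = (1.468, -0.664, -0.402); ∞-norm = 1.468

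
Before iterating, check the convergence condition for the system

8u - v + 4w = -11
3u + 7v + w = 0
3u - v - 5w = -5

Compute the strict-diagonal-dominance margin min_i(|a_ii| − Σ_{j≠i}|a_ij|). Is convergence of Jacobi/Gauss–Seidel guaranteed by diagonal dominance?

1

row 1: |8| − (1+4) = 3
row 2: |7| − (3+1) = 3
row 3: |-5| − (3+1) = 1
minimum over rows = 1 → strictly diagonally dominant (convergence guaranteed)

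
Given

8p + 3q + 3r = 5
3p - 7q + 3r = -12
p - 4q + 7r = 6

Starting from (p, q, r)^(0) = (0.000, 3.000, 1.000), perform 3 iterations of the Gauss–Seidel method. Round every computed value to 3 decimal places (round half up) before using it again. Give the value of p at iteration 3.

Iteration 1:
  p = (5 - (3)·3.000 - (3)·1.000) / (8) = -0.875
  q = (-12 - (3)·-0.875 - (3)·1.000) / (-7) = 1.768
  r = (6 - (1)·-0.875 - (-4)·1.768) / (7) = 1.992
Iteration 2:
  p = (5 - (3)·1.768 - (3)·1.992) / (8) = -0.785
  q = (-12 - (3)·-0.785 - (3)·1.992) / (-7) = 2.232
  r = (6 - (1)·-0.785 - (-4)·2.232) / (7) = 2.245
Iteration 3:
  p = (5 - (3)·2.232 - (3)·2.245) / (8) = -1.054
  q = (-12 - (3)·-1.054 - (3)·2.245) / (-7) = 2.225
  r = (6 - (1)·-1.054 - (-4)·2.225) / (7) = 2.279

-1.054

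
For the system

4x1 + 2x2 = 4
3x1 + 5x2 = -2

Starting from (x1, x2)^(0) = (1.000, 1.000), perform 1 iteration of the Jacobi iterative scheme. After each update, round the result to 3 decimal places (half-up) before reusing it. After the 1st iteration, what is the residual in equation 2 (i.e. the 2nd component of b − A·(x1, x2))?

1.500

Iteration 1:
  x1 = (4 - (2)·1.000) / (4) = 0.500
  x2 = (-2 - (3)·1.000) / (5) = -1.000
Residual b − A·x = (4.000, 1.500)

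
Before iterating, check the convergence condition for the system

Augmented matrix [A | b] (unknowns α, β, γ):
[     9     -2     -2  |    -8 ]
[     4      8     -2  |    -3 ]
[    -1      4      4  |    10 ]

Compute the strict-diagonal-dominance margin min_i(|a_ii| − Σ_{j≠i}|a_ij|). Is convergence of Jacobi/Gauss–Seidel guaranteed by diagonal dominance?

-1

row 1: |9| − (2+2) = 5
row 2: |8| − (4+2) = 2
row 3: |4| − (1+4) = -1
minimum over rows = -1 → not strictly diagonally dominant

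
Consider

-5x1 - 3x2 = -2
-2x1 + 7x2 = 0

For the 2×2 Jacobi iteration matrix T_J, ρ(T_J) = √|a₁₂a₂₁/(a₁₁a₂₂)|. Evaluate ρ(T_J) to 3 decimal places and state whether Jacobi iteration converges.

0.414

a₁₂a₂₁/(a₁₁a₂₂) = (-3)·(-2) / ((-5)·(7)) = -0.171429
ρ = √|-0.171429| = √0.171429 = 0.414
ρ < 1, so Jacobi converges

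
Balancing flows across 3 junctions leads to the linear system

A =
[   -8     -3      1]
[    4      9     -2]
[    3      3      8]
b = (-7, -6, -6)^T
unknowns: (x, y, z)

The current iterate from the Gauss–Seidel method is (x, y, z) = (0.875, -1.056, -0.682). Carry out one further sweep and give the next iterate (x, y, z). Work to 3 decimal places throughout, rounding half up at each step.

One sweep:
  x = (-7 - (-3)·-1.056 - (1)·-0.682) / (-8) = 1.186
  y = (-6 - (4)·1.186 - (-2)·-0.682) / (9) = -1.345
  z = (-6 - (3)·1.186 - (3)·-1.345) / (8) = -0.690

(1.186, -1.345, -0.690)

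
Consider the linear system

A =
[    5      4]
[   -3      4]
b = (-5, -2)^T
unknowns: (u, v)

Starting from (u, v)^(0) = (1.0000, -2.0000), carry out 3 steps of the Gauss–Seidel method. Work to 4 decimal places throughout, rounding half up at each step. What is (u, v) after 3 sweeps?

Iteration 1:
  u = (-5 - (4)·-2.0000) / (5) = 0.6000
  v = (-2 - (-3)·0.6000) / (4) = -0.0500
Iteration 2:
  u = (-5 - (4)·-0.0500) / (5) = -0.9600
  v = (-2 - (-3)·-0.9600) / (4) = -1.2200
Iteration 3:
  u = (-5 - (4)·-1.2200) / (5) = -0.0240
  v = (-2 - (-3)·-0.0240) / (4) = -0.5180

(-0.0240, -0.5180)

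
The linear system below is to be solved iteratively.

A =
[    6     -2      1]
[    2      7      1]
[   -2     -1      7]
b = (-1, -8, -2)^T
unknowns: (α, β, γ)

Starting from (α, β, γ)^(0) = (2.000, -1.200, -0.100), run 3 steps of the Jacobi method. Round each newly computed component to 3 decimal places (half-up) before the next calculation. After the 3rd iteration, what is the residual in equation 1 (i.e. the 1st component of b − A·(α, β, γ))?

0.300

Iteration 1:
  α = (-1 - (-2)·-1.200 - (1)·-0.100) / (6) = -0.550
  β = (-8 - (2)·2.000 - (1)·-0.100) / (7) = -1.700
  γ = (-2 - (-2)·2.000 - (-1)·-1.200) / (7) = 0.114
Iteration 2:
  α = (-1 - (-2)·-1.700 - (1)·0.114) / (6) = -0.752
  β = (-8 - (2)·-0.550 - (1)·0.114) / (7) = -1.002
  γ = (-2 - (-2)·-0.550 - (-1)·-1.700) / (7) = -0.686
Iteration 3:
  α = (-1 - (-2)·-1.002 - (1)·-0.686) / (6) = -0.386
  β = (-8 - (2)·-0.752 - (1)·-0.686) / (7) = -0.830
  γ = (-2 - (-2)·-0.752 - (-1)·-1.002) / (7) = -0.644
Residual b − A·x = (0.300, -0.774, 0.906)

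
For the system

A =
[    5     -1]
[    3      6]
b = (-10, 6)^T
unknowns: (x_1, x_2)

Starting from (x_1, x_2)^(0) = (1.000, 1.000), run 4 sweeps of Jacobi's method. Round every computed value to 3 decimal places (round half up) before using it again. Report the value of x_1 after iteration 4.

-1.610

Iteration 1:
  x_1 = (-10 - (-1)·1.000) / (5) = -1.800
  x_2 = (6 - (3)·1.000) / (6) = 0.500
Iteration 2:
  x_1 = (-10 - (-1)·0.500) / (5) = -1.900
  x_2 = (6 - (3)·-1.800) / (6) = 1.900
Iteration 3:
  x_1 = (-10 - (-1)·1.900) / (5) = -1.620
  x_2 = (6 - (3)·-1.900) / (6) = 1.950
Iteration 4:
  x_1 = (-10 - (-1)·1.950) / (5) = -1.610
  x_2 = (6 - (3)·-1.620) / (6) = 1.810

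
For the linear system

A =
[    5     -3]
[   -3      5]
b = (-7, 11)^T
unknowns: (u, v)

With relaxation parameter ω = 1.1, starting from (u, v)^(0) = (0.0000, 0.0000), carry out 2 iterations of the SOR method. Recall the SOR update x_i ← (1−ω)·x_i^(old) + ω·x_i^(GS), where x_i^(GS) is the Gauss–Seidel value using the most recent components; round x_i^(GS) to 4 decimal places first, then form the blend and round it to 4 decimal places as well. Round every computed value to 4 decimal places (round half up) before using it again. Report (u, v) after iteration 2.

Iteration 1:
  u: GS value = (-7 - (-3)·0.0000) / (5) = -1.4000;  u ← (1−ω)·0.0000 + ω·-1.4000 = -1.5400
  v: GS value = (11 - (-3)·-1.5400) / (5) = 1.2760;  v ← (1−ω)·0.0000 + ω·1.2760 = 1.4036
Iteration 2:
  u: GS value = (-7 - (-3)·1.4036) / (5) = -0.5578;  u ← (1−ω)·-1.5400 + ω·-0.5578 = -0.4596
  v: GS value = (11 - (-3)·-0.4596) / (5) = 1.9242;  v ← (1−ω)·1.4036 + ω·1.9242 = 1.9763

(-0.4596, 1.9763)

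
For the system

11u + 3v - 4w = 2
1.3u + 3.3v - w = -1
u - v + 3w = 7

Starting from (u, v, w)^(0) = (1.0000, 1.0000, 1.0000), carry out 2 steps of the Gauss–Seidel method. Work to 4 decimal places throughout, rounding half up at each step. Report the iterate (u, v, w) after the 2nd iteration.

Iteration 1:
  u = (2 - (3)·1.0000 - (-4)·1.0000) / (11) = 0.2727
  v = (-1 - (1.3)·0.2727 - (-1)·1.0000) / (3.3) = -0.1074
  w = (7 - (1)·0.2727 - (-1)·-0.1074) / (3) = 2.2066
Iteration 2:
  u = (2 - (3)·-0.1074 - (-4)·2.2066) / (11) = 1.0135
  v = (-1 - (1.3)·1.0135 - (-1)·2.2066) / (3.3) = -0.0336
  w = (7 - (1)·1.0135 - (-1)·-0.0336) / (3) = 1.9843

(1.0135, -0.0336, 1.9843)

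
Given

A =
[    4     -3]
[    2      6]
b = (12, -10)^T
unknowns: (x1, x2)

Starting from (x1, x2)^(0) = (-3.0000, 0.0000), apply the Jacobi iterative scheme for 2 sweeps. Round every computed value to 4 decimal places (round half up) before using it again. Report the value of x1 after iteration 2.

Iteration 1:
  x1 = (12 - (-3)·0.0000) / (4) = 3.0000
  x2 = (-10 - (2)·-3.0000) / (6) = -0.6667
Iteration 2:
  x1 = (12 - (-3)·-0.6667) / (4) = 2.5000
  x2 = (-10 - (2)·3.0000) / (6) = -2.6667

2.5000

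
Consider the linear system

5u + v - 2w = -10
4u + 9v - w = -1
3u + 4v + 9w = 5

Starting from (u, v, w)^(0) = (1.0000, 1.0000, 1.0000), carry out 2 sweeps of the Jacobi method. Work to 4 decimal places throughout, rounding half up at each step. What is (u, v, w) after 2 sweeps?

Iteration 1:
  u = (-10 - (1)·1.0000 - (-2)·1.0000) / (5) = -1.8000
  v = (-1 - (4)·1.0000 - (-1)·1.0000) / (9) = -0.4444
  w = (5 - (3)·1.0000 - (4)·1.0000) / (9) = -0.2222
Iteration 2:
  u = (-10 - (1)·-0.4444 - (-2)·-0.2222) / (5) = -2.0000
  v = (-1 - (4)·-1.8000 - (-1)·-0.2222) / (9) = 0.6642
  w = (5 - (3)·-1.8000 - (4)·-0.4444) / (9) = 1.3531

(-2.0000, 0.6642, 1.3531)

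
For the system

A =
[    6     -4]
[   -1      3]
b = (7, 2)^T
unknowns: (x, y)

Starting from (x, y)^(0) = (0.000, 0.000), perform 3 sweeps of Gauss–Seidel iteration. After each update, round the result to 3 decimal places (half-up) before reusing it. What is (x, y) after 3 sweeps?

(2.027, 1.342)

Iteration 1:
  x = (7 - (-4)·0.000) / (6) = 1.167
  y = (2 - (-1)·1.167) / (3) = 1.056
Iteration 2:
  x = (7 - (-4)·1.056) / (6) = 1.871
  y = (2 - (-1)·1.871) / (3) = 1.290
Iteration 3:
  x = (7 - (-4)·1.290) / (6) = 2.027
  y = (2 - (-1)·2.027) / (3) = 1.342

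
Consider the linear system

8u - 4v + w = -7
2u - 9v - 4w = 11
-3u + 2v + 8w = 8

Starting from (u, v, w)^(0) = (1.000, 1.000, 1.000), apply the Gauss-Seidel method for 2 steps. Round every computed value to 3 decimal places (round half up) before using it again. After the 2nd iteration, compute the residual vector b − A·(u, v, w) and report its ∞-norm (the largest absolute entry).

Iteration 1:
  u = (-7 - (-4)·1.000 - (1)·1.000) / (8) = -0.500
  v = (11 - (2)·-0.500 - (-4)·1.000) / (-9) = -1.778
  w = (8 - (-3)·-0.500 - (2)·-1.778) / (8) = 1.257
Iteration 2:
  u = (-7 - (-4)·-1.778 - (1)·1.257) / (8) = -1.921
  v = (11 - (2)·-1.921 - (-4)·1.257) / (-9) = -2.208
  w = (8 - (-3)·-1.921 - (2)·-2.208) / (8) = 0.832
Residual b − A·x = (-1.296, -1.702, -0.003); ∞-norm = 1.702

1.702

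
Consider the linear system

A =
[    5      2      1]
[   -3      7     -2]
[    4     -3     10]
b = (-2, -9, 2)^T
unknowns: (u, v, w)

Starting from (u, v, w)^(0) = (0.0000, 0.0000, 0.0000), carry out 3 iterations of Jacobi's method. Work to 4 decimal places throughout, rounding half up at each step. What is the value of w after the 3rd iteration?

-0.2497

Iteration 1:
  u = (-2 - (2)·0.0000 - (1)·0.0000) / (5) = -0.4000
  v = (-9 - (-3)·0.0000 - (-2)·0.0000) / (7) = -1.2857
  w = (2 - (4)·0.0000 - (-3)·0.0000) / (10) = 0.2000
Iteration 2:
  u = (-2 - (2)·-1.2857 - (1)·0.2000) / (5) = 0.0743
  v = (-9 - (-3)·-0.4000 - (-2)·0.2000) / (7) = -1.4000
  w = (2 - (4)·-0.4000 - (-3)·-1.2857) / (10) = -0.0257
Iteration 3:
  u = (-2 - (2)·-1.4000 - (1)·-0.0257) / (5) = 0.1651
  v = (-9 - (-3)·0.0743 - (-2)·-0.0257) / (7) = -1.2612
  w = (2 - (4)·0.0743 - (-3)·-1.4000) / (10) = -0.2497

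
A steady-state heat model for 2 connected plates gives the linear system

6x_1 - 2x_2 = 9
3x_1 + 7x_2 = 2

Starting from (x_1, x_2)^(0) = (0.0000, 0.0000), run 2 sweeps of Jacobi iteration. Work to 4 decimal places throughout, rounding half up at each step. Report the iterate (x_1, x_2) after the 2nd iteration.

Iteration 1:
  x_1 = (9 - (-2)·0.0000) / (6) = 1.5000
  x_2 = (2 - (3)·0.0000) / (7) = 0.2857
Iteration 2:
  x_1 = (9 - (-2)·0.2857) / (6) = 1.5952
  x_2 = (2 - (3)·1.5000) / (7) = -0.3571

(1.5952, -0.3571)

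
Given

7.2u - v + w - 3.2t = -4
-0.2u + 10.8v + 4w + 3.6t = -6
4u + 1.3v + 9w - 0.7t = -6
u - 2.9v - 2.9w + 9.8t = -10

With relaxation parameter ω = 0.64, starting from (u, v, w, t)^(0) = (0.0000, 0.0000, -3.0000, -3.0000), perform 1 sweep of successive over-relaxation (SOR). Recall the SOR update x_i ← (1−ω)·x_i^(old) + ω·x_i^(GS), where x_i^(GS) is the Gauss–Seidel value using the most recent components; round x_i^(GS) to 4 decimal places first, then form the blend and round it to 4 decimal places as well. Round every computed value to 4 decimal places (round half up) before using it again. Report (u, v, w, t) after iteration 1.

(-0.9422, 0.9844, -1.4790, -1.7652)

Iteration 1:
  u: GS value = (-4 - (-1)·0.0000 - (1)·-3.0000 - (-3.2)·-3.0000) / (7.2) = -1.4722;  u ← (1−ω)·0.0000 + ω·-1.4722 = -0.9422
  v: GS value = (-6 - (-0.2)·-0.9422 - (4)·-3.0000 - (3.6)·-3.0000) / (10.8) = 1.5381;  v ← (1−ω)·0.0000 + ω·1.5381 = 0.9844
  w: GS value = (-6 - (4)·-0.9422 - (1.3)·0.9844 - (-0.7)·-3.0000) / (9) = -0.6234;  w ← (1−ω)·-3.0000 + ω·-0.6234 = -1.4790
  t: GS value = (-10 - (1)·-0.9422 - (-2.9)·0.9844 - (-2.9)·-1.4790) / (9.8) = -1.0706;  t ← (1−ω)·-3.0000 + ω·-1.0706 = -1.7652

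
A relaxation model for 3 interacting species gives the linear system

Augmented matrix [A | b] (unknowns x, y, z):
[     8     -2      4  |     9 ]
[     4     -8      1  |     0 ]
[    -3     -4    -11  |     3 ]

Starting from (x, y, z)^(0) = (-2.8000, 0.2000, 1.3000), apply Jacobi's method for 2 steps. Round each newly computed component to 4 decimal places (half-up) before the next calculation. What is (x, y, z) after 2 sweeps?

Iteration 1:
  x = (9 - (-2)·0.2000 - (4)·1.3000) / (8) = 0.5250
  y = (0 - (4)·-2.8000 - (1)·1.3000) / (-8) = -1.2375
  z = (3 - (-3)·-2.8000 - (-4)·0.2000) / (-11) = 0.4182
Iteration 2:
  x = (9 - (-2)·-1.2375 - (4)·0.4182) / (8) = 0.6065
  y = (0 - (4)·0.5250 - (1)·0.4182) / (-8) = 0.3148
  z = (3 - (-3)·0.5250 - (-4)·-1.2375) / (-11) = 0.0341

(0.6065, 0.3148, 0.0341)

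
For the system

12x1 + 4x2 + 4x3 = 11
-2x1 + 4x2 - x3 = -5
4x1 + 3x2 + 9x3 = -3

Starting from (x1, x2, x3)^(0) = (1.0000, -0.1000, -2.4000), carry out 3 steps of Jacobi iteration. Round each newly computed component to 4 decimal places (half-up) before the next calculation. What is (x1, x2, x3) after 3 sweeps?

(1.3241, -0.6079, -0.8640)

Iteration 1:
  x1 = (11 - (4)·-0.1000 - (4)·-2.4000) / (12) = 1.7500
  x2 = (-5 - (-2)·1.0000 - (-1)·-2.4000) / (4) = -1.3500
  x3 = (-3 - (4)·1.0000 - (3)·-0.1000) / (9) = -0.7444
Iteration 2:
  x1 = (11 - (4)·-1.3500 - (4)·-0.7444) / (12) = 1.6148
  x2 = (-5 - (-2)·1.7500 - (-1)·-0.7444) / (4) = -0.5611
  x3 = (-3 - (4)·1.7500 - (3)·-1.3500) / (9) = -0.6611
Iteration 3:
  x1 = (11 - (4)·-0.5611 - (4)·-0.6611) / (12) = 1.3241
  x2 = (-5 - (-2)·1.6148 - (-1)·-0.6611) / (4) = -0.6079
  x3 = (-3 - (4)·1.6148 - (3)·-0.5611) / (9) = -0.8640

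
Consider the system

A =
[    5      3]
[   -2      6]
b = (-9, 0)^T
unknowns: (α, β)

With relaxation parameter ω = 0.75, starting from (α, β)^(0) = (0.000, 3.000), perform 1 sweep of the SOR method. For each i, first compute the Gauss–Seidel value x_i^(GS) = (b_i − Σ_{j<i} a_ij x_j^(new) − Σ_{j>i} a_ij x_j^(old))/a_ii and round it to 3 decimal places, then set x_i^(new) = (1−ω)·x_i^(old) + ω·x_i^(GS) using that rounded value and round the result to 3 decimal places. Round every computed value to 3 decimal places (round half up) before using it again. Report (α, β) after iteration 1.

Iteration 1:
  α: GS value = (-9 - (3)·3.000) / (5) = -3.600;  α ← (1−ω)·0.000 + ω·-3.600 = -2.700
  β: GS value = (0 - (-2)·-2.700) / (6) = -0.900;  β ← (1−ω)·3.000 + ω·-0.900 = 0.075

(-2.700, 0.075)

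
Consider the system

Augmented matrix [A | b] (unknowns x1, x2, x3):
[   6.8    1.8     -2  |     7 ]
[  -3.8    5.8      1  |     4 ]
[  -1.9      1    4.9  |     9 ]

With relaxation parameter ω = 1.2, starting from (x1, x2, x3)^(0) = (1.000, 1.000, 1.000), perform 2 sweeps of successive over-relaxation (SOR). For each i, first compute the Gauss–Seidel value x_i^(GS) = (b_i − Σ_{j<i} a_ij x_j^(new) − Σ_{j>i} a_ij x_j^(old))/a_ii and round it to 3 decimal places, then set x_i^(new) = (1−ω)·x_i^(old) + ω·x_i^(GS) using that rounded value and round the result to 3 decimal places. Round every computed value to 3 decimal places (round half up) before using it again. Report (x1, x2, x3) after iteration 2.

Iteration 1:
  x1: GS value = (7 - (1.8)·1.000 - (-2)·1.000) / (6.8) = 1.059;  x1 ← (1−ω)·1.000 + ω·1.059 = 1.071
  x2: GS value = (4 - (-3.8)·1.071 - (1)·1.000) / (5.8) = 1.219;  x2 ← (1−ω)·1.000 + ω·1.219 = 1.263
  x3: GS value = (9 - (-1.9)·1.071 - (1)·1.263) / (4.9) = 1.994;  x3 ← (1−ω)·1.000 + ω·1.994 = 2.193
Iteration 2:
  x1: GS value = (7 - (1.8)·1.263 - (-2)·2.193) / (6.8) = 1.340;  x1 ← (1−ω)·1.071 + ω·1.340 = 1.394
  x2: GS value = (4 - (-3.8)·1.394 - (1)·2.193) / (5.8) = 1.225;  x2 ← (1−ω)·1.263 + ω·1.225 = 1.217
  x3: GS value = (9 - (-1.9)·1.394 - (1)·1.217) / (4.9) = 2.129;  x3 ← (1−ω)·2.193 + ω·2.129 = 2.116

(1.394, 1.217, 2.116)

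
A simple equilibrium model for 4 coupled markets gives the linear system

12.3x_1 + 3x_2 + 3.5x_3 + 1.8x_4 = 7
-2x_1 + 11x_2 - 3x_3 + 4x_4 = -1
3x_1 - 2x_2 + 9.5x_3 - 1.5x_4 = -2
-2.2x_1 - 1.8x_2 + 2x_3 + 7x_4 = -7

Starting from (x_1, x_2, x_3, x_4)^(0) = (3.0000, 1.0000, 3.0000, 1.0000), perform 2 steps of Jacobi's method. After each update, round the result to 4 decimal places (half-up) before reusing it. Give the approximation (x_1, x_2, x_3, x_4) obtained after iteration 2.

(0.6682, -0.1900, 0.0902, -0.7527)

Iteration 1:
  x_1 = (7 - (3)·1.0000 - (3.5)·3.0000 - (1.8)·1.0000) / (12.3) = -0.6748
  x_2 = (-1 - (-2)·3.0000 - (-3)·3.0000 - (4)·1.0000) / (11) = 0.9091
  x_3 = (-2 - (3)·3.0000 - (-2)·1.0000 - (-1.5)·1.0000) / (9.5) = -0.7895
  x_4 = (-7 - (-2.2)·3.0000 - (-1.8)·1.0000 - (2)·3.0000) / (7) = -0.6571
Iteration 2:
  x_1 = (7 - (3)·0.9091 - (3.5)·-0.7895 - (1.8)·-0.6571) / (12.3) = 0.6682
  x_2 = (-1 - (-2)·-0.6748 - (-3)·-0.7895 - (4)·-0.6571) / (11) = -0.1900
  x_3 = (-2 - (3)·-0.6748 - (-2)·0.9091 - (-1.5)·-0.6571) / (9.5) = 0.0902
  x_4 = (-7 - (-2.2)·-0.6748 - (-1.8)·0.9091 - (2)·-0.7895) / (7) = -0.7527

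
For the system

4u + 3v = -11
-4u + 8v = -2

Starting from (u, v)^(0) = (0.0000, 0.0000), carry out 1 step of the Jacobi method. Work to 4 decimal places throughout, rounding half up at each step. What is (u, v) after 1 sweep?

Iteration 1:
  u = (-11 - (3)·0.0000) / (4) = -2.7500
  v = (-2 - (-4)·0.0000) / (8) = -0.2500

(-2.7500, -0.2500)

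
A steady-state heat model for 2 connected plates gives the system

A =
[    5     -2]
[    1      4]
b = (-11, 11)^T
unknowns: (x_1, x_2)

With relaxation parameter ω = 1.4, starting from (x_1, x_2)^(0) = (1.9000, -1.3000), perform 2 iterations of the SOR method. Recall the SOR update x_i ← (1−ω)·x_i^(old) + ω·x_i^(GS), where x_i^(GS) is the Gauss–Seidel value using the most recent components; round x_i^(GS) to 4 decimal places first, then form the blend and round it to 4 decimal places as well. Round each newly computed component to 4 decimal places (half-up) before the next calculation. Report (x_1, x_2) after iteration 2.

(2.0897, 0.7311)

Iteration 1:
  x_1: GS value = (-11 - (-2)·-1.3000) / (5) = -2.7200;  x_1 ← (1−ω)·1.9000 + ω·-2.7200 = -4.5680
  x_2: GS value = (11 - (1)·-4.5680) / (4) = 3.8920;  x_2 ← (1−ω)·-1.3000 + ω·3.8920 = 5.9688
Iteration 2:
  x_1: GS value = (-11 - (-2)·5.9688) / (5) = 0.1875;  x_1 ← (1−ω)·-4.5680 + ω·0.1875 = 2.0897
  x_2: GS value = (11 - (1)·2.0897) / (4) = 2.2276;  x_2 ← (1−ω)·5.9688 + ω·2.2276 = 0.7311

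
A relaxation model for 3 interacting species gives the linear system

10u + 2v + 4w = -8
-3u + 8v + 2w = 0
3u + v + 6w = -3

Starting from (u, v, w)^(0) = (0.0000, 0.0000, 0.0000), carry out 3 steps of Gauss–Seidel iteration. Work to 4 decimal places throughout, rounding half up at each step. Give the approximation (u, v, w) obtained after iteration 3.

Iteration 1:
  u = (-8 - (2)·0.0000 - (4)·0.0000) / (10) = -0.8000
  v = (0 - (-3)·-0.8000 - (2)·0.0000) / (8) = -0.3000
  w = (-3 - (3)·-0.8000 - (1)·-0.3000) / (6) = -0.0500
Iteration 2:
  u = (-8 - (2)·-0.3000 - (4)·-0.0500) / (10) = -0.7200
  v = (0 - (-3)·-0.7200 - (2)·-0.0500) / (8) = -0.2575
  w = (-3 - (3)·-0.7200 - (1)·-0.2575) / (6) = -0.0971
Iteration 3:
  u = (-8 - (2)·-0.2575 - (4)·-0.0971) / (10) = -0.7097
  v = (0 - (-3)·-0.7097 - (2)·-0.0971) / (8) = -0.2419
  w = (-3 - (3)·-0.7097 - (1)·-0.2419) / (6) = -0.1048

(-0.7097, -0.2419, -0.1048)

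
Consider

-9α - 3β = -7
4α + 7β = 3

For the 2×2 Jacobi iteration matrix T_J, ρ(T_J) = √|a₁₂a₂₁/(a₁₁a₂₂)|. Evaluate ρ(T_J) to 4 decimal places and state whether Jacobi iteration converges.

a₁₂a₂₁/(a₁₁a₂₂) = (-3)·(4) / ((-9)·(7)) = 0.190476
ρ = √|0.190476| = √0.190476 = 0.4364
ρ < 1, so Jacobi converges

0.4364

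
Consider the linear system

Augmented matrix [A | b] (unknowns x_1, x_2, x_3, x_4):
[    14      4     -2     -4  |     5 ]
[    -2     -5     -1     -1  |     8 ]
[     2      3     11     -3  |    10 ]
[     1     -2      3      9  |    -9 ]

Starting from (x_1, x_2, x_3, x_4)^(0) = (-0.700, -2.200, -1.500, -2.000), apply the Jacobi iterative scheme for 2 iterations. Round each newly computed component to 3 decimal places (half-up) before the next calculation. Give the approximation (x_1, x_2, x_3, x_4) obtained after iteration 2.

(0.430, -1.716, 0.793, -1.524)

Iteration 1:
  x_1 = (5 - (4)·-2.200 - (-2)·-1.500 - (-4)·-2.000) / (14) = 0.200
  x_2 = (8 - (-2)·-0.700 - (-1)·-1.500 - (-1)·-2.000) / (-5) = -0.620
  x_3 = (10 - (2)·-0.700 - (3)·-2.200 - (-3)·-2.000) / (11) = 1.091
  x_4 = (-9 - (1)·-0.700 - (-2)·-2.200 - (3)·-1.500) / (9) = -0.911
Iteration 2:
  x_1 = (5 - (4)·-0.620 - (-2)·1.091 - (-4)·-0.911) / (14) = 0.430
  x_2 = (8 - (-2)·0.200 - (-1)·1.091 - (-1)·-0.911) / (-5) = -1.716
  x_3 = (10 - (2)·0.200 - (3)·-0.620 - (-3)·-0.911) / (11) = 0.793
  x_4 = (-9 - (1)·0.200 - (-2)·-0.620 - (3)·1.091) / (9) = -1.524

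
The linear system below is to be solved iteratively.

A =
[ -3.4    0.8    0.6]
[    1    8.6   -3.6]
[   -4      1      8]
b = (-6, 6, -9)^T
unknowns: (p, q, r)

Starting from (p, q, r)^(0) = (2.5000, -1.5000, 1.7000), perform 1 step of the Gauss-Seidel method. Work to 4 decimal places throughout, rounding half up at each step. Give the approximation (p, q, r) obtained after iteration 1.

Iteration 1:
  p = (-6 - (0.8)·-1.5000 - (0.6)·1.7000) / (-3.4) = 1.7118
  q = (6 - (1)·1.7118 - (-3.6)·1.7000) / (8.6) = 1.2103
  r = (-9 - (-4)·1.7118 - (1)·1.2103) / (8) = -0.4204

(1.7118, 1.2103, -0.4204)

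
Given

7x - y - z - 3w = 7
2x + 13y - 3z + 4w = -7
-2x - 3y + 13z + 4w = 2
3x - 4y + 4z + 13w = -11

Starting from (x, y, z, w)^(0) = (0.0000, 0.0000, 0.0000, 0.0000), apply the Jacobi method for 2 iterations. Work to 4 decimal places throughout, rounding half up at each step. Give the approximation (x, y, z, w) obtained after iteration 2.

Iteration 1:
  x = (7 - (-1)·0.0000 - (-1)·0.0000 - (-3)·0.0000) / (7) = 1.0000
  y = (-7 - (2)·0.0000 - (-3)·0.0000 - (4)·0.0000) / (13) = -0.5385
  z = (2 - (-2)·0.0000 - (-3)·0.0000 - (4)·0.0000) / (13) = 0.1538
  w = (-11 - (3)·0.0000 - (-4)·0.0000 - (4)·0.0000) / (13) = -0.8462
Iteration 2:
  x = (7 - (-1)·-0.5385 - (-1)·0.1538 - (-3)·-0.8462) / (7) = 0.5824
  y = (-7 - (2)·1.0000 - (-3)·0.1538 - (4)·-0.8462) / (13) = -0.3964
  z = (2 - (-2)·1.0000 - (-3)·-0.5385 - (4)·-0.8462) / (13) = 0.4438
  w = (-11 - (3)·1.0000 - (-4)·-0.5385 - (4)·0.1538) / (13) = -1.2899

(0.5824, -0.3964, 0.4438, -1.2899)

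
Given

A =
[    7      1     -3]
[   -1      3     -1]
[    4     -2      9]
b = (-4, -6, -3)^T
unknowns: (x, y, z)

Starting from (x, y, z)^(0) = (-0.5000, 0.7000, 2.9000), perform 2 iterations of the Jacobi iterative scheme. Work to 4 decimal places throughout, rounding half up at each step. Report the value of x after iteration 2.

-0.3810

Iteration 1:
  x = (-4 - (1)·0.7000 - (-3)·2.9000) / (7) = 0.5714
  y = (-6 - (-1)·-0.5000 - (-1)·2.9000) / (3) = -1.2000
  z = (-3 - (4)·-0.5000 - (-2)·0.7000) / (9) = 0.0444
Iteration 2:
  x = (-4 - (1)·-1.2000 - (-3)·0.0444) / (7) = -0.3810
  y = (-6 - (-1)·0.5714 - (-1)·0.0444) / (3) = -1.7947
  z = (-3 - (4)·0.5714 - (-2)·-1.2000) / (9) = -0.8540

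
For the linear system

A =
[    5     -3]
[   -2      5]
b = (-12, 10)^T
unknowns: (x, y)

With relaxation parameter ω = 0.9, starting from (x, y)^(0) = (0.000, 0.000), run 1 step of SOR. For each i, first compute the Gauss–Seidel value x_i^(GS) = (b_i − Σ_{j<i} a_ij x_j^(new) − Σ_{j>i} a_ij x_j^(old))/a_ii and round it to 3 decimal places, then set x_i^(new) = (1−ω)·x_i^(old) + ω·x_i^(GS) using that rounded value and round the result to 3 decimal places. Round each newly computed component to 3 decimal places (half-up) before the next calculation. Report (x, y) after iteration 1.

(-2.160, 1.022)

Iteration 1:
  x: GS value = (-12 - (-3)·0.000) / (5) = -2.400;  x ← (1−ω)·0.000 + ω·-2.400 = -2.160
  y: GS value = (10 - (-2)·-2.160) / (5) = 1.136;  y ← (1−ω)·0.000 + ω·1.136 = 1.022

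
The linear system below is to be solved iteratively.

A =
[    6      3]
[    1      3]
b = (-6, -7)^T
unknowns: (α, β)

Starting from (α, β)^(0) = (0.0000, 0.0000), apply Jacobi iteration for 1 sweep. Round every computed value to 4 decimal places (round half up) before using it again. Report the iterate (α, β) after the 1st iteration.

(-1.0000, -2.3333)

Iteration 1:
  α = (-6 - (3)·0.0000) / (6) = -1.0000
  β = (-7 - (1)·0.0000) / (3) = -2.3333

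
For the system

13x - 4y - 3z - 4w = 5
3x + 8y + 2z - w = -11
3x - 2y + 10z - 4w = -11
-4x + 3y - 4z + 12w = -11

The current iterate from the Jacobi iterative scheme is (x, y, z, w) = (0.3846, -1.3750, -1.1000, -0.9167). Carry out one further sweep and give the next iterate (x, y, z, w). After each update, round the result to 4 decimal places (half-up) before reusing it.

(-0.5744, -1.3588, -1.8571, -0.8114)

One sweep:
  x = (5 - (-4)·-1.3750 - (-3)·-1.1000 - (-4)·-0.9167) / (13) = -0.5744
  y = (-11 - (3)·0.3846 - (2)·-1.1000 - (-1)·-0.9167) / (8) = -1.3588
  z = (-11 - (3)·0.3846 - (-2)·-1.3750 - (-4)·-0.9167) / (10) = -1.8571
  w = (-11 - (-4)·0.3846 - (3)·-1.3750 - (-4)·-1.1000) / (12) = -0.8114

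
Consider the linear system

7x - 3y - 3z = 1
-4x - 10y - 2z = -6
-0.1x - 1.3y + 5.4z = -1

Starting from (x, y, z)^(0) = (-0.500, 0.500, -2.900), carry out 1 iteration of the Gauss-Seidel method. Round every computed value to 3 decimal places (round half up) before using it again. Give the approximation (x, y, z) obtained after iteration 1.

(-0.886, 1.534, 0.168)

Iteration 1:
  x = (1 - (-3)·0.500 - (-3)·-2.900) / (7) = -0.886
  y = (-6 - (-4)·-0.886 - (-2)·-2.900) / (-10) = 1.534
  z = (-1 - (-0.1)·-0.886 - (-1.3)·1.534) / (5.4) = 0.168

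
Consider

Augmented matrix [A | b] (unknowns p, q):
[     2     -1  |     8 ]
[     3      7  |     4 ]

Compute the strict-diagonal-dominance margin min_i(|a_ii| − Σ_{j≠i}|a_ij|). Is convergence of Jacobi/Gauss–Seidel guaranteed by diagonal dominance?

row 1: |2| − (1) = 1
row 2: |7| − (3) = 4
minimum over rows = 1 → strictly diagonally dominant (convergence guaranteed)

1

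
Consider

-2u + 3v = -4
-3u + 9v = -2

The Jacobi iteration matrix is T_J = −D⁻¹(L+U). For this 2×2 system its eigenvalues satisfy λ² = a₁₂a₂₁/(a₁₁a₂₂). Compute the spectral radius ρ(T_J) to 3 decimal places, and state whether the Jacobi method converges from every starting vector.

0.707

a₁₂a₂₁/(a₁₁a₂₂) = (3)·(-3) / ((-2)·(9)) = 0.500000
ρ = √|0.500000| = √0.500000 = 0.707
ρ < 1, so Jacobi converges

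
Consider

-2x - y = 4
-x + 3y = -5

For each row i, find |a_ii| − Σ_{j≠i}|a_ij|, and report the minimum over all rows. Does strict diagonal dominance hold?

row 1: |-2| − (1) = 1
row 2: |3| − (1) = 2
minimum over rows = 1 → strictly diagonally dominant (convergence guaranteed)

1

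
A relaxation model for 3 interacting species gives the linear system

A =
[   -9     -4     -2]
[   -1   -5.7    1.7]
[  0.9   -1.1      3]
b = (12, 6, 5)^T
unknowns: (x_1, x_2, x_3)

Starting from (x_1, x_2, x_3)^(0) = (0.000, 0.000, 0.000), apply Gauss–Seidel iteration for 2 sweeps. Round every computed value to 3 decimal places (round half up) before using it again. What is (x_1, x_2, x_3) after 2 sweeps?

(-1.362, -0.287, 1.970)

Iteration 1:
  x_1 = (12 - (-4)·0.000 - (-2)·0.000) / (-9) = -1.333
  x_2 = (6 - (-1)·-1.333 - (1.7)·0.000) / (-5.7) = -0.819
  x_3 = (5 - (0.9)·-1.333 - (-1.1)·-0.819) / (3) = 1.766
Iteration 2:
  x_1 = (12 - (-4)·-0.819 - (-2)·1.766) / (-9) = -1.362
  x_2 = (6 - (-1)·-1.362 - (1.7)·1.766) / (-5.7) = -0.287
  x_3 = (5 - (0.9)·-1.362 - (-1.1)·-0.287) / (3) = 1.970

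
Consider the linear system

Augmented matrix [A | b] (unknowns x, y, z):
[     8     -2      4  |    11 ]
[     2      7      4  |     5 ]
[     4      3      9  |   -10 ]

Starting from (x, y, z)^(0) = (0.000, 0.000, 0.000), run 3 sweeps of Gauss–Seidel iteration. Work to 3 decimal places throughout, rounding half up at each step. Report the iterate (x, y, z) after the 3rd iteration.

Iteration 1:
  x = (11 - (-2)·0.000 - (4)·0.000) / (8) = 1.375
  y = (5 - (2)·1.375 - (4)·0.000) / (7) = 0.321
  z = (-10 - (4)·1.375 - (3)·0.321) / (9) = -1.829
Iteration 2:
  x = (11 - (-2)·0.321 - (4)·-1.829) / (8) = 2.370
  y = (5 - (2)·2.370 - (4)·-1.829) / (7) = 1.082
  z = (-10 - (4)·2.370 - (3)·1.082) / (9) = -2.525
Iteration 3:
  x = (11 - (-2)·1.082 - (4)·-2.525) / (8) = 2.908
  y = (5 - (2)·2.908 - (4)·-2.525) / (7) = 1.326
  z = (-10 - (4)·2.908 - (3)·1.326) / (9) = -2.846

(2.908, 1.326, -2.846)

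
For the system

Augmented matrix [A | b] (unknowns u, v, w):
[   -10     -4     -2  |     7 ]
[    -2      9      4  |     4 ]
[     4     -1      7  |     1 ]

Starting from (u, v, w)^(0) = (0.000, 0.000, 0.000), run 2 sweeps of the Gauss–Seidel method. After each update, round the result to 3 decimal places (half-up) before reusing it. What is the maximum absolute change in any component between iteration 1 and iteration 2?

0.311

Iteration 1:
  u = (7 - (-4)·0.000 - (-2)·0.000) / (-10) = -0.700
  v = (4 - (-2)·-0.700 - (4)·0.000) / (9) = 0.289
  w = (1 - (4)·-0.700 - (-1)·0.289) / (7) = 0.584
Iteration 2:
  u = (7 - (-4)·0.289 - (-2)·0.584) / (-10) = -0.932
  v = (4 - (-2)·-0.932 - (4)·0.584) / (9) = -0.022
  w = (1 - (4)·-0.932 - (-1)·-0.022) / (7) = 0.672
Change: (-0.232, -0.311, 0.088) → max |·| = 0.311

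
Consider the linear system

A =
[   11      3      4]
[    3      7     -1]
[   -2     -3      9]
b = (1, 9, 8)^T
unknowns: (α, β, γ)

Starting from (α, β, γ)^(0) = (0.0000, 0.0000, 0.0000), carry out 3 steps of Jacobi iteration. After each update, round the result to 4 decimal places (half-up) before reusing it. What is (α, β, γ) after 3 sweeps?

Iteration 1:
  α = (1 - (3)·0.0000 - (4)·0.0000) / (11) = 0.0909
  β = (9 - (3)·0.0000 - (-1)·0.0000) / (7) = 1.2857
  γ = (8 - (-2)·0.0000 - (-3)·0.0000) / (9) = 0.8889
Iteration 2:
  α = (1 - (3)·1.2857 - (4)·0.8889) / (11) = -0.5830
  β = (9 - (3)·0.0909 - (-1)·0.8889) / (7) = 1.3737
  γ = (8 - (-2)·0.0909 - (-3)·1.2857) / (9) = 1.3377
Iteration 3:
  α = (1 - (3)·1.3737 - (4)·1.3377) / (11) = -0.7702
  β = (9 - (3)·-0.5830 - (-1)·1.3377) / (7) = 1.7267
  γ = (8 - (-2)·-0.5830 - (-3)·1.3737) / (9) = 1.2172

(-0.7702, 1.7267, 1.2172)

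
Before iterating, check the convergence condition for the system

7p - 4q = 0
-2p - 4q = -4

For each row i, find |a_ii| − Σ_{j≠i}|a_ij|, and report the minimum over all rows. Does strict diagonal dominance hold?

row 1: |7| − (4) = 3
row 2: |-4| − (2) = 2
minimum over rows = 2 → strictly diagonally dominant (convergence guaranteed)

2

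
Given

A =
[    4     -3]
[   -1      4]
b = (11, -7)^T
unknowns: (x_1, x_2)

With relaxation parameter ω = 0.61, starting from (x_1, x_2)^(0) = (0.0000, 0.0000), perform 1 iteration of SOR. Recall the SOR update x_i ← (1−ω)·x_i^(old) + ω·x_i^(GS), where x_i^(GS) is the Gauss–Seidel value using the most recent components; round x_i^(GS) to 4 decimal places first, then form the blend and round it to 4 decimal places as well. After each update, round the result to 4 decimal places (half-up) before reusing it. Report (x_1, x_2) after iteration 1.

Iteration 1:
  x_1: GS value = (11 - (-3)·0.0000) / (4) = 2.7500;  x_1 ← (1−ω)·0.0000 + ω·2.7500 = 1.6775
  x_2: GS value = (-7 - (-1)·1.6775) / (4) = -1.3306;  x_2 ← (1−ω)·0.0000 + ω·-1.3306 = -0.8117

(1.6775, -0.8117)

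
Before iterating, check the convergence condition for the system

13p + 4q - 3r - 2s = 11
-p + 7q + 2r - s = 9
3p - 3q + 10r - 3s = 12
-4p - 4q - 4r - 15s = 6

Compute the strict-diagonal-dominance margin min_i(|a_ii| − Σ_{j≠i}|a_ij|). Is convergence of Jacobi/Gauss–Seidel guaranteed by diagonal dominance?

row 1: |13| − (4+3+2) = 4
row 2: |7| − (1+2+1) = 3
row 3: |10| − (3+3+3) = 1
row 4: |-15| − (4+4+4) = 3
minimum over rows = 1 → strictly diagonally dominant (convergence guaranteed)

1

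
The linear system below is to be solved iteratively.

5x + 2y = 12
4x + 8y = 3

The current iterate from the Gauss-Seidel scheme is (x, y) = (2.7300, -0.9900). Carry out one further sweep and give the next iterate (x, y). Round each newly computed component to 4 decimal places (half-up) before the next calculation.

One sweep:
  x = (12 - (2)·-0.9900) / (5) = 2.7960
  y = (3 - (4)·2.7960) / (8) = -1.0230

(2.7960, -1.0230)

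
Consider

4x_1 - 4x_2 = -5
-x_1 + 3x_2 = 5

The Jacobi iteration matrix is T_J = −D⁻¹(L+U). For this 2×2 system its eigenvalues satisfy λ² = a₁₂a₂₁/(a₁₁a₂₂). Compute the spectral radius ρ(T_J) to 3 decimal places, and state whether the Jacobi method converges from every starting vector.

a₁₂a₂₁/(a₁₁a₂₂) = (-4)·(-1) / ((4)·(3)) = 0.333333
ρ = √|0.333333| = √0.333333 = 0.577
ρ < 1, so Jacobi converges

0.577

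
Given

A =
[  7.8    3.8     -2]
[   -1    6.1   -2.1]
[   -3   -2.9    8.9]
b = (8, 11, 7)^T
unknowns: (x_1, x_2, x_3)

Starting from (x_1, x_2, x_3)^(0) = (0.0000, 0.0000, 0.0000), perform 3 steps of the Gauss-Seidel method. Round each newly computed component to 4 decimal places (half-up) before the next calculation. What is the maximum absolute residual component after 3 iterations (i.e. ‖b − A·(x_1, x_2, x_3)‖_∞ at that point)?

0.2104

Iteration 1:
  x_1 = (8 - (3.8)·0.0000 - (-2)·0.0000) / (7.8) = 1.0256
  x_2 = (11 - (-1)·1.0256 - (-2.1)·0.0000) / (6.1) = 1.9714
  x_3 = (7 - (-3)·1.0256 - (-2.9)·1.9714) / (8.9) = 1.7746
Iteration 2:
  x_1 = (8 - (3.8)·1.9714 - (-2)·1.7746) / (7.8) = 0.5202
  x_2 = (11 - (-1)·0.5202 - (-2.1)·1.7746) / (6.1) = 2.4995
  x_3 = (7 - (-3)·0.5202 - (-2.9)·2.4995) / (8.9) = 1.7763
Iteration 3:
  x_1 = (8 - (3.8)·2.4995 - (-2)·1.7763) / (7.8) = 0.2634
  x_2 = (11 - (-1)·0.2634 - (-2.1)·1.7763) / (6.1) = 2.4580
  x_3 = (7 - (-3)·0.2634 - (-2.9)·2.4580) / (8.9) = 1.6762
Residual b − A·x = (-0.0425, -0.2104, 0.0002); ∞-norm = 0.2104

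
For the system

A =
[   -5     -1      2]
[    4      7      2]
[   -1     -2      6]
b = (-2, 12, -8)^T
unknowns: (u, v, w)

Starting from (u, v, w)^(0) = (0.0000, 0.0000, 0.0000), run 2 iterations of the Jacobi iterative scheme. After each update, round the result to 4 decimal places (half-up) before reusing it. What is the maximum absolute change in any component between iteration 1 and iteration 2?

Iteration 1:
  u = (-2 - (-1)·0.0000 - (2)·0.0000) / (-5) = 0.4000
  v = (12 - (4)·0.0000 - (2)·0.0000) / (7) = 1.7143
  w = (-8 - (-1)·0.0000 - (-2)·0.0000) / (6) = -1.3333
Iteration 2:
  u = (-2 - (-1)·1.7143 - (2)·-1.3333) / (-5) = -0.4762
  v = (12 - (4)·0.4000 - (2)·-1.3333) / (7) = 1.8667
  w = (-8 - (-1)·0.4000 - (-2)·1.7143) / (6) = -0.6952
Change: (-0.8762, 0.1524, 0.6381) → max |·| = 0.8762

0.8762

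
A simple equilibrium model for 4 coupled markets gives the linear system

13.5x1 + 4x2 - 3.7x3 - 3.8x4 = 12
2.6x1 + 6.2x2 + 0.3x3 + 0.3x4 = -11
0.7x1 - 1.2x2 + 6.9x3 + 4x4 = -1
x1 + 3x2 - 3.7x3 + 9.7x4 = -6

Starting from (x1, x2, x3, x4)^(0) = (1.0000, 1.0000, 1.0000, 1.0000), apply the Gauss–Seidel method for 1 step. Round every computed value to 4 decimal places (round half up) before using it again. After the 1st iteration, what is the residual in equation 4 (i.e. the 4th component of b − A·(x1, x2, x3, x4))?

0.0005

Iteration 1:
  x1 = (12 - (4)·1.0000 - (-3.7)·1.0000 - (-3.8)·1.0000) / (13.5) = 1.1481
  x2 = (-11 - (2.6)·1.1481 - (0.3)·1.0000 - (0.3)·1.0000) / (6.2) = -2.3524
  x3 = (-1 - (0.7)·1.1481 - (-1.2)·-2.3524 - (4)·1.0000) / (6.9) = -1.2502
  x4 = (-6 - (1)·1.1481 - (3)·-2.3524 - (-3.7)·-1.2502) / (9.7) = -0.4863
Residual b − A·x = (-0.5634, 1.1208, 5.9450, 0.0005)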